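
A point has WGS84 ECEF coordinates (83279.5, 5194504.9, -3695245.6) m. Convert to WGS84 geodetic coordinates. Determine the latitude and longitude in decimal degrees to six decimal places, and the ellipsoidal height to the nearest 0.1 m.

lat -35.605500°, lon 89.081500°, h 4387.6 m

λ = atan2(Y, X) = 89.08149954°; p = √(X²+Y²) = 5195172.4 m.
Bowring's method on WGS84 (a = 6378137 m, b = 6356752.314 m) gives φ = -35.60549971°, h = 4387.561 m.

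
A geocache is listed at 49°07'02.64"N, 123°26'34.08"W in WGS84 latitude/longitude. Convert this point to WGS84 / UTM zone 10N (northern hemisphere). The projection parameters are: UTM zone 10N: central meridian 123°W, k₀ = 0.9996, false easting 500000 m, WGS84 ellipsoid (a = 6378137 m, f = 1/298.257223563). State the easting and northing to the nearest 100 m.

E 467700 m, N 5440600 m

Zone 10 central meridian λ₀ = 6×10 − 183 = -123°; Δλ = -0.4428°.
Transverse Mercator on WGS84 with k₀ = 0.9996 gives E = 467688.725 m, N = 5440601.114 m.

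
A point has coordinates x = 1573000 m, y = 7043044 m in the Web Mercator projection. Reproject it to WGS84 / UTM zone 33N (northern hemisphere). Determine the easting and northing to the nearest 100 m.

E 442100 m, N 5908600 m

Web Mercator inverse (R = 6378137 m) → φ = 53.32340187°, λ = 14.13049942°.
UTM 33N forward: E = 442085.085 m, N = 5908599.761 m.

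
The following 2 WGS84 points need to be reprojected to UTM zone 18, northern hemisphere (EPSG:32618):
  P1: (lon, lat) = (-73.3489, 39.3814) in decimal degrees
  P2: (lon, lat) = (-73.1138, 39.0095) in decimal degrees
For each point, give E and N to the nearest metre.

P1: E 642205 m, N 4360403 m; P2: E 663314 m, N 4319523 m

UTM zone 18N: λ₀ = -75°, k₀ = 0.9996.
P1 (39.3814°, -73.3489°) → (642204.789, 4360402.567) m.
P2 (39.0095°, -73.1138°) → (663313.714, 4319523.220) m.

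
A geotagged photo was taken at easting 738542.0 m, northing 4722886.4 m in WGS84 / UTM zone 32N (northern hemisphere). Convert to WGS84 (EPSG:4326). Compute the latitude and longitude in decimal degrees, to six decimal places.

lat 42.621500°, lon 11.908700°

Zone 32N: λ₀ = 9°, k₀ = 0.9996, false easting 500000 m.
Meridian distance M = (N − FN)/k₀ = 4724776.3 m.
Inverse transverse Mercator on WGS84 gives φ = 42.62150014°, λ = 11.90869952°.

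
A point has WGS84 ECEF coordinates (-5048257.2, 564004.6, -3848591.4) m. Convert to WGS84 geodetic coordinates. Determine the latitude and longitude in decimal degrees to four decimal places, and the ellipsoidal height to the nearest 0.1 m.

lat -37.3346°, lon 173.6252°, h 2649.7 m

λ = atan2(Y, X) = 173.62520009°; p = √(X²+Y²) = 5079665.5 m.
Bowring's method on WGS84 (a = 6378137 m, b = 6356752.314 m) gives φ = -37.33460031°, h = 2649.716 m.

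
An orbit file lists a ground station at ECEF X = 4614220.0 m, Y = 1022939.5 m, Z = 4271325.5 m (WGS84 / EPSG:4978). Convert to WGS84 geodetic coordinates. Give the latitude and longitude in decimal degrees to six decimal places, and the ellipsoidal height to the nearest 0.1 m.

lat 42.297000°, lon 12.499900°, h 1876.6 m

λ = atan2(Y, X) = 12.49990003°; p = √(X²+Y²) = 4726249.2 m.
Bowring's method on WGS84 (a = 6378137 m, b = 6356752.314 m) gives φ = 42.29700027°, h = 1876.593 m.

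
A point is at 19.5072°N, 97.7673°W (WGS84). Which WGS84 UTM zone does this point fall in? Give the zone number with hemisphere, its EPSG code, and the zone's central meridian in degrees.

UTM zone = ⌊(λ + 180)/6⌋ + 1; -97.7673° ∈ [-102°, -96°) → zone 14.
Hemisphere: N (φ ≥ 0).
Central meridian λ₀ = 6×14 − 183 = -99°.
EPSG code: 32614.

Zone 14N (EPSG:32614), central meridian -99°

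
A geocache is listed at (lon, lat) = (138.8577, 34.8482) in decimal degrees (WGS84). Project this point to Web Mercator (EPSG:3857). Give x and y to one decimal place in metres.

Web Mercator is spherical with R = a = 6378137 m.
x = R·λ = 6378137 × 2.423524057 = 15457568.457 m.
y = R·ln tan(π/4 + φ/2) = 6378137 × 0.649605240 = 4143271.218 m.

x 15457568.5 m, y 4143271.2 m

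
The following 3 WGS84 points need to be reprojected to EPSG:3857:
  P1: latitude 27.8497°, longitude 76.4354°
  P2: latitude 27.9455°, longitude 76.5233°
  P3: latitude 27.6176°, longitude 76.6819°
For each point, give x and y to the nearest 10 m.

P1: x 8508750 m, y 3230040 m; P2: x 8518530 m, y 3242100 m; P3: x 8536190 m, y 3200850 m

Web Mercator: x = R·λ, y = R·ln tan(π/4+φ/2), R = 6378137 m.
P1 (27.8497°, 76.4354°) → (8508749.807, 3230037.580) m.
P2 (27.9455°, 76.5233°) → (8518534.790, 3242104.323) m.
P3 (27.6176°, 76.6819°) → (8536190.061, 3200846.885) m.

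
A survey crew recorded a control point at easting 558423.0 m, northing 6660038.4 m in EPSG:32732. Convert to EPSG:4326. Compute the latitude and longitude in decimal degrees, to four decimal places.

Zone 32S: λ₀ = 9°, k₀ = 0.9996, false easting 500000 m, false northing 10000000 m.
Meridian distance M = (N − FN)/k₀ = -3341298.1 m.
Inverse transverse Mercator on WGS84 gives φ = -30.18970042°, λ = 9.60690004°.

lat -30.1897°, lon 9.6069°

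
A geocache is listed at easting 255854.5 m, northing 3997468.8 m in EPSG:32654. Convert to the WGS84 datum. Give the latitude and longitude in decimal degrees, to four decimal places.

lat 36.0912°, lon 138.2883°

Zone 54N: λ₀ = 141°, k₀ = 0.9996, false easting 500000 m.
Meridian distance M = (N − FN)/k₀ = 3999068.4 m.
Inverse transverse Mercator on WGS84 gives φ = 36.09120027°, λ = 138.28829993°.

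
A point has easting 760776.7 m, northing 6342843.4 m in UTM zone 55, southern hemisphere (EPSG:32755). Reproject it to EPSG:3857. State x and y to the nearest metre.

x 16674747 m, y -3898185 m

Unproject from UTM 55S (λ₀ = 147°) → φ = -33.02170037°, λ = 149.79180017°.
Web Mercator (R = 6378137 m): x = 16674746.920 m, y = -3898184.679 m.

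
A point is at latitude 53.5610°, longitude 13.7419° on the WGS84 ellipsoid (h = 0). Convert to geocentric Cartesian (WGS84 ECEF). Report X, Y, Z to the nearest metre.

X 3687958 m, Y 901885 m, Z 5107873 m

WGS84: a = 6378137 m, e² = 0.006694380; N(φ) = a/√(1−e²sin²φ) = 6391999.106 m.
X = (N+h)·cosφ·cosλ = 3687957.985 m; Y = (N+h)·cosφ·sinλ = 901885.005 m; Z = (N(1−e²)+h)·sinφ = 5107872.845 m.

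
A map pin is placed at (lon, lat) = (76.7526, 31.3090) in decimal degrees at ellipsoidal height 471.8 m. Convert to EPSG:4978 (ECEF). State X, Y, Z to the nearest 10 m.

X 1249970 m, Y 5309520 m, Z 3295460 m

WGS84: a = 6378137 m, e² = 0.006694380; N(φ) = a/√(1−e²sin²φ) = 6383909.859 m.
X = (N+h)·cosφ·cosλ = 1249971.608 m; Y = (N+h)·cosφ·sinλ = 5309519.574 m; Z = (N(1−e²)+h)·sinφ = 3295457.078 m.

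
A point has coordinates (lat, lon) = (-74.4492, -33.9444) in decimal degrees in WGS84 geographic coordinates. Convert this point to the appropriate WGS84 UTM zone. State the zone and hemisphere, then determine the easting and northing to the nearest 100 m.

Longitude -33.9444° lies in the 6° band [-36°, -30°), giving zone 25; latitude is south of the equator, so 25S.
Zone 25 central meridian λ₀ = 6×25 − 183 = -33°; Δλ = -0.9444°.
Transverse Mercator on WGS84 with k₀ = 0.9996 gives E = 471739.821 m, N = 1737622.108 m.

Zone 25S: E 471700 m, N 1737600 m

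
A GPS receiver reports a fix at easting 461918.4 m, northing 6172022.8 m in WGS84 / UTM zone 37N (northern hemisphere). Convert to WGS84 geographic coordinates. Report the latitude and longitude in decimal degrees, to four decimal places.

Zone 37N: λ₀ = 39°, k₀ = 0.9996, false easting 500000 m.
Meridian distance M = (N − FN)/k₀ = 6174492.6 m.
Inverse transverse Mercator on WGS84 gives φ = 55.69249973°, λ = 38.39420007°.

lat 55.6925°, lon 38.3942°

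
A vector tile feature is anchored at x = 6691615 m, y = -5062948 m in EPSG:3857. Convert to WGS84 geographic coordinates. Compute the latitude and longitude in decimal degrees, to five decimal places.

lat -41.34220°, lon 60.11180°

R = 6378137 m. λ = x/R = 60.11180030°.
φ = 2·arctan(exp(y/R)) − 90° = 2·arctan(0.45212) − 90° = -41.34220087°.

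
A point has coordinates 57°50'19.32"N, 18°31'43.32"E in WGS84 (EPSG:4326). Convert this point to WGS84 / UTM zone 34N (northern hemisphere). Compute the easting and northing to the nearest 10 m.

Zone 34 central meridian λ₀ = 6×34 − 183 = 21°; Δλ = -2.4713°.
Transverse Mercator on WGS84 with k₀ = 0.9996 gives E = 353286.826 m, N = 6413431.539 m.

E 353290 m, N 6413430 m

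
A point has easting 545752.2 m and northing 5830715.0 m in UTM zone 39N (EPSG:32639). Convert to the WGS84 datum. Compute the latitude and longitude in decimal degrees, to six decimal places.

lat 52.624500°, lon 51.675900°

Zone 39N: λ₀ = 51°, k₀ = 0.9996, false easting 500000 m.
Meridian distance M = (N − FN)/k₀ = 5833048.2 m.
Inverse transverse Mercator on WGS84 gives φ = 52.62449969°, λ = 51.67590040°.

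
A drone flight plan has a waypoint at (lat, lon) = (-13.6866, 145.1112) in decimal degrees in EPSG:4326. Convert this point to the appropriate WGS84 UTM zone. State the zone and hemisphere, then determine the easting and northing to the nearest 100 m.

Longitude 145.1112° lies in the 6° band [144°, 150°), giving zone 55; latitude is south of the equator, so 55S.
Zone 55 central meridian λ₀ = 6×55 − 183 = 147°; Δλ = -1.8888°.
Transverse Mercator on WGS84 with k₀ = 0.9996 gives E = 295720.552 m, N = 8486136.826 m.

Zone 55S: E 295700 m, N 8486100 m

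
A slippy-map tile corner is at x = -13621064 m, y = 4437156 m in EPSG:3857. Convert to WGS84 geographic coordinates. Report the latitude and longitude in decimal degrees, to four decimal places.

lat 36.9860°, lon -122.3601°

R = 6378137 m. λ = x/R = -122.36009977°.
φ = 2·arctan(exp(y/R)) − 90° = 2·arctan(2.00508) − 90° = 36.98600325°.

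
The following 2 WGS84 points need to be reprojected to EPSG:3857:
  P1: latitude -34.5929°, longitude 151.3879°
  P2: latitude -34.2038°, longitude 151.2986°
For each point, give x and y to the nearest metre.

P1: x 16852424 m, y -4108695 m; P2: x 16842483 m, y -4056200 m

Web Mercator: x = R·λ, y = R·ln tan(π/4+φ/2), R = 6378137 m.
P1 (-34.5929°, 151.3879°) → (16852423.940, -4108694.583) m.
P2 (-34.2038°, 151.2986°) → (16842483.110, -4056200.325) m.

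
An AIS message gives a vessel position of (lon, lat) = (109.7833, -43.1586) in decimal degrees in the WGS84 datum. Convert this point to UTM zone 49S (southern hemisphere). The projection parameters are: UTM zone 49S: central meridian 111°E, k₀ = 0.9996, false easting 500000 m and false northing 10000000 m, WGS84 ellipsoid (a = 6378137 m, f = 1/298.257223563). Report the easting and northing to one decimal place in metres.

Zone 49 central meridian λ₀ = 6×49 − 183 = 111°; Δλ = -1.2167°.
Transverse Mercator on WGS84 with k₀ = 0.9996 gives E = 401083.749 m, N = 5220854.241 m.

E 401083.7 m, N 5220854.2 m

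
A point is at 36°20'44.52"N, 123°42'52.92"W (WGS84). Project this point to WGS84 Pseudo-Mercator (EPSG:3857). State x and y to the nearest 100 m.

Web Mercator is spherical with R = a = 6378137 m.
x = R·λ = 6378137 × -2.159228848 = -13771857.408 m.
y = R·ln tan(π/4 + φ/2) = 6378137 × 0.681749861 = 4348294.016 m.

x -13771900 m, y 4348300 m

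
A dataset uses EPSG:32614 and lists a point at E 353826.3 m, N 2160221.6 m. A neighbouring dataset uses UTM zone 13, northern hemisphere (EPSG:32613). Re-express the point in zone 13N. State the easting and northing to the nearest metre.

UTM 14N → geographic: φ = 19.53139979°, λ = -100.39320039°.
UTM 13N (λ₀ = -105°) forward: E = 983712.727 m, N = 2166138.553 m.

E 983713 m, N 2166139 m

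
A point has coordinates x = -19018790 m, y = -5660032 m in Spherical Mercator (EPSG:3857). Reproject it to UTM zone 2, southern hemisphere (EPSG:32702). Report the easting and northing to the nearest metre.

Web Mercator inverse (R = 6378137 m) → φ = -45.24409845°, λ = -170.84869742°.
UTM 2S forward: E = 511874.215 m, N = 4989921.641 m.

E 511874 m, N 4989922 m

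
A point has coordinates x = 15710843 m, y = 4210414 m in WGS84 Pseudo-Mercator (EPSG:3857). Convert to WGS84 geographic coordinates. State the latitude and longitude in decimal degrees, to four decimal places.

R = 6378137 m. λ = x/R = 141.13290393°.
φ = 2·arctan(exp(y/R)) − 90° = 2·arctan(1.93505) − 90° = 35.34169772°.

lat 35.3417°, lon 141.1329°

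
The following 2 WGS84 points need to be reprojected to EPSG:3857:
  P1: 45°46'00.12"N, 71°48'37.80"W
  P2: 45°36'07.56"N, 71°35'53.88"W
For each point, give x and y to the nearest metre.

Web Mercator: x = R·λ, y = R·ln tan(π/4+φ/2), R = 6378137 m.
P1 (45.7667°, -71.8105°) → (-7993908.294, 5743041.229) m.
P2 (45.6021°, -71.5983°) → (-7970286.298, 5716813.141) m.

P1: x -7993908 m, y 5743041 m; P2: x -7970286 m, y 5716813 m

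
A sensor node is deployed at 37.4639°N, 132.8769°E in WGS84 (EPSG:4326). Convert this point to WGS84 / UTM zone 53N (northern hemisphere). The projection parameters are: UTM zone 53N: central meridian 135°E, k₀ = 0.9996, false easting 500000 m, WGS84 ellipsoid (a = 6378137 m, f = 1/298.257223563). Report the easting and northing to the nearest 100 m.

Zone 53 central meridian λ₀ = 6×53 − 183 = 135°; Δλ = -2.1231°.
Transverse Mercator on WGS84 with k₀ = 0.9996 gives E = 312237.446 m, N = 4148452.884 m.

E 312200 m, N 4148500 m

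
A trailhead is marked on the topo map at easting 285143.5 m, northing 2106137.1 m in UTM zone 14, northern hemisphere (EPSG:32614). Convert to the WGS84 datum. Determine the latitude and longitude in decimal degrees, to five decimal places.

lat 19.03670°, lon -101.04150°

Zone 14N: λ₀ = -99°, k₀ = 0.9996, false easting 500000 m.
Meridian distance M = (N − FN)/k₀ = 2106979.9 m.
Inverse transverse Mercator on WGS84 gives φ = 19.03669979°, λ = -101.04149963°.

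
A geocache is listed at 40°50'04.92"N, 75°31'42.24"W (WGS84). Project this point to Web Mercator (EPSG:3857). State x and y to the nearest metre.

Web Mercator is spherical with R = a = 6378137 m.
x = R·λ = 6378137 × -1.318219259 = -8407783.028 m.
y = R·ln tan(π/4 + φ/2) = 6378137 × 0.782045046 = 4987990.441 m.

x -8407783 m, y 4987990 m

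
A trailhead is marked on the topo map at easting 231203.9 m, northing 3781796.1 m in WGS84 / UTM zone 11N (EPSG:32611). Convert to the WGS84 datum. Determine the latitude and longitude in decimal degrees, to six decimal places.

Zone 11N: λ₀ = -117°, k₀ = 0.9996, false easting 500000 m.
Meridian distance M = (N − FN)/k₀ = 3783309.4 m.
Inverse transverse Mercator on WGS84 gives φ = 34.14250034°, λ = -119.91510053°.

lat 34.142500°, lon -119.915101°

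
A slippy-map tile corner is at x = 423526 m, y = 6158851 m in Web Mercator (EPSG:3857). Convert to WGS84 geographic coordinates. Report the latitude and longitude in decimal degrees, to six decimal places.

R = 6378137 m. λ = x/R = 3.80459879°.
φ = 2·arctan(exp(y/R)) − 90° = 2·arctan(2.62641) − 90° = 48.31159751°.

lat 48.311598°, lon 3.804599°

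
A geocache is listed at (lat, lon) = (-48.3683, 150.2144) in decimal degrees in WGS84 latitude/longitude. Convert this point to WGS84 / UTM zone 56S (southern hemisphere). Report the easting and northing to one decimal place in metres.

Zone 56 central meridian λ₀ = 6×56 − 183 = 153°; Δλ = -2.7856°.
Transverse Mercator on WGS84 with k₀ = 0.9996 gives E = 293699.529 m, N = 4639013.720 m.

E 293699.5 m, N 4639013.7 m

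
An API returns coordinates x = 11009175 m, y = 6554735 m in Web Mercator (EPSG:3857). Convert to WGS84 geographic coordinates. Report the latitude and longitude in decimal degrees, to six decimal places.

R = 6378137 m. λ = x/R = 98.89710168°.
φ = 2·arctan(exp(y/R)) − 90° = 2·arctan(2.79460) − 90° = 50.62219765°.

lat 50.622198°, lon 98.897102°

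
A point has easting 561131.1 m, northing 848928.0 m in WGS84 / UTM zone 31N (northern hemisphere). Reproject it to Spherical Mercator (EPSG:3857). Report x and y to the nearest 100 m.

x 395700 m, y 857500 m

Unproject from UTM 31N (λ₀ = 3°) → φ = 7.67970020°, λ = 3.55430034°.
Web Mercator (R = 6378137 m): x = 395662.904 m, y = 857471.682 m.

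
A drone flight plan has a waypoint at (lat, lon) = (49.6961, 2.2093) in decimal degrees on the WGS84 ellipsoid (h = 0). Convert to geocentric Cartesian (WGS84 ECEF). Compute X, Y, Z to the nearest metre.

WGS84: a = 6378137 m, e² = 0.006694380; N(φ) = a/√(1−e²sin²φ) = 6390589.769 m.
X = (N+h)·cosφ·cosλ = 4130627.200 m; Y = (N+h)·cosφ·sinλ = 159354.150 m; Z = (N(1−e²)+h)·sinφ = 4840993.206 m.

X 4130627 m, Y 159354 m, Z 4840993 m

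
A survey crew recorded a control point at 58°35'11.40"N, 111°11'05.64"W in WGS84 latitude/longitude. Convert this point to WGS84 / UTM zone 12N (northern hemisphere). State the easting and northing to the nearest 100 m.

Zone 12 central meridian λ₀ = 6×12 − 183 = -111°; Δλ = -0.1849°.
Transverse Mercator on WGS84 with k₀ = 0.9996 gives E = 489249.994 m, N = 6494024.845 m.

E 489200 m, N 6494000 m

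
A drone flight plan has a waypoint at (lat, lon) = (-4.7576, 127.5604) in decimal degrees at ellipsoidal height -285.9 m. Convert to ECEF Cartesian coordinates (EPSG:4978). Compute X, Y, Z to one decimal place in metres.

X -3874615.0 m, Y 5038490.1 m, Z -525452.2 m

WGS84: a = 6378137 m, e² = 0.006694380; N(φ) = a/√(1−e²sin²φ) = 6378283.866 m.
X = (N+h)·cosφ·cosλ = -3874615.044 m; Y = (N+h)·cosφ·sinλ = 5038490.052 m; Z = (N(1−e²)+h)·sinφ = -525452.235 m.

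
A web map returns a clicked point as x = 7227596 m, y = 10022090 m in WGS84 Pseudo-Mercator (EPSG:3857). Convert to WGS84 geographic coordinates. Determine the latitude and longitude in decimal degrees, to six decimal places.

lat 66.525200°, lon 64.926600°

R = 6378137 m. λ = x/R = 64.92659954°.
φ = 2·arctan(exp(y/R)) − 90° = 2·arctan(4.81299) − 90° = 66.52520024°.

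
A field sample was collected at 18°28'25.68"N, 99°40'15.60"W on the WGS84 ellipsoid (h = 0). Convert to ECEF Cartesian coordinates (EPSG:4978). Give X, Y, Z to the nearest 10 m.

WGS84: a = 6378137 m, e² = 0.006694380; N(φ) = a/√(1−e²sin²φ) = 6380281.658 m.
X = (N+h)·cosφ·cosλ = -1016593.720 m; Y = (N+h)·cosφ·sinλ = -5965497.036 m; Z = (N(1−e²)+h)·sinφ = 2008191.882 m.

X -1016590 m, Y -5965500 m, Z 2008190 m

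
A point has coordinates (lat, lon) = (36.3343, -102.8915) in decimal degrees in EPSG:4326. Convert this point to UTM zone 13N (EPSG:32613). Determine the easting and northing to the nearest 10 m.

E 689240 m, N 4023090 m

Zone 13 central meridian λ₀ = 6×13 − 183 = -105°; Δλ = +2.1085°.
Transverse Mercator on WGS84 with k₀ = 0.9996 gives E = 689241.655 m, N = 4023091.898 m.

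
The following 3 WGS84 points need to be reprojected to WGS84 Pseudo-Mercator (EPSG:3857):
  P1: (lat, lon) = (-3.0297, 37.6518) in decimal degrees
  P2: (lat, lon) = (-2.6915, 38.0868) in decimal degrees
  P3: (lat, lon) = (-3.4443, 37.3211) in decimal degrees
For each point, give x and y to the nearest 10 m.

Web Mercator: x = R·λ, y = R·ln tan(π/4+φ/2), R = 6378137 m.
P1 (-3.0297°, 37.6518°) → (4191379.203, -337421.943) m.
P2 (-2.6915°, 38.0868°) → (4239803.182, -299726.664) m.
P3 (-3.4443°, 37.3211°) → (4154565.848, -383648.860) m.

P1: x 4191380 m, y -337420 m; P2: x 4239800 m, y -299730 m; P3: x 4154570 m, y -383650 m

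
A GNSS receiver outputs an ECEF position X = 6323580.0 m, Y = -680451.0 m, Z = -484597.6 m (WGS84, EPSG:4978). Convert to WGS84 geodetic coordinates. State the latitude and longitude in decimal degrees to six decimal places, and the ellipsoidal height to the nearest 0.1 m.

λ = atan2(Y, X) = -6.14170008°; p = √(X²+Y²) = 6360084.7 m.
Bowring's method on WGS84 (a = 6378137 m, b = 6356752.314 m) gives φ = -4.38640005°, h = 506.661 m.

lat -4.386400°, lon -6.141700°, h 506.7 m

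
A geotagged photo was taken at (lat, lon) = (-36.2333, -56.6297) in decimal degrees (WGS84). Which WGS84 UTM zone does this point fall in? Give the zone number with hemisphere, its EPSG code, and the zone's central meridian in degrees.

Zone 21S (EPSG:32721), central meridian -57°

UTM zone = ⌊(λ + 180)/6⌋ + 1; -56.6297° ∈ [-60°, -54°) → zone 21.
Hemisphere: S (φ < 0).
Central meridian λ₀ = 6×21 − 183 = -57°.
EPSG code: 32721.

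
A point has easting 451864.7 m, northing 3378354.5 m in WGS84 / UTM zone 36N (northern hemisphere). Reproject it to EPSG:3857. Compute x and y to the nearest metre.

Unproject from UTM 36N (λ₀ = 33°) → φ = 30.53659988°, λ = 32.49819952°.
Web Mercator (R = 6378137 m): x = 3617683.023 m, y = 3572712.923 m.

x 3617683 m, y 3572713 m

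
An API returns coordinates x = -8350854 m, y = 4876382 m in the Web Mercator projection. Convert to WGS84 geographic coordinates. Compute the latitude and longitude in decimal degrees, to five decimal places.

lat 40.07180°, lon -75.01700°

R = 6378137 m. λ = x/R = -75.01699784°.
φ = 2·arctan(exp(y/R)) − 90° = 2·arctan(2.14802) − 90° = 40.07180308°.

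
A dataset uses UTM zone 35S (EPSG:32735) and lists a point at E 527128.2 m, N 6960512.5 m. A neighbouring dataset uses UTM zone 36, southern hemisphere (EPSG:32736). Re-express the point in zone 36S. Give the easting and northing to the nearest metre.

E -66166 m, N 6947462 m

UTM 35S → geographic: φ = -27.47870021°, λ = 27.27459961°.
UTM 36S (λ₀ = 33°) forward: E = -66166.060 m, N = 6947461.683 m.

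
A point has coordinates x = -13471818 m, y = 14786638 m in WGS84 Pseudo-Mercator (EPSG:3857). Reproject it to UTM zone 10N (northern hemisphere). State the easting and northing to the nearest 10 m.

E 543100 m, N 8743480 m

Web Mercator inverse (R = 6378137 m) → φ = 78.75609942°, λ = -121.01940014°.
UTM 10N forward: E = 543104.284 m, N = 8743483.718 m.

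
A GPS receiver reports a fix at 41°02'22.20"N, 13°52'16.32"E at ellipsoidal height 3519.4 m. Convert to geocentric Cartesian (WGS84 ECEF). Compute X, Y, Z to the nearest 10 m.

WGS84: a = 6378137 m, e² = 0.006694380; N(φ) = a/√(1−e²sin²φ) = 6387360.371 m.
X = (N+h)·cosφ·cosλ = 4679790.695 m; Y = (N+h)·cosφ·sinλ = 1155635.037 m; Z = (N(1−e²)+h)·sinφ = 4168043.616 m.

X 4679790 m, Y 1155640 m, Z 4168040 m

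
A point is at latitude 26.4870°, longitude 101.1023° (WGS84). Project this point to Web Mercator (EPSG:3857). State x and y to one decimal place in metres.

x 11254656.6 m, y 3059524.1 m

Web Mercator is spherical with R = a = 6378137 m.
x = R·λ = 6378137 × 1.764568016 = 11254656.554 m.
y = R·ln tan(π/4 + φ/2) = 6378137 × 0.479689301 = 3059524.081 m.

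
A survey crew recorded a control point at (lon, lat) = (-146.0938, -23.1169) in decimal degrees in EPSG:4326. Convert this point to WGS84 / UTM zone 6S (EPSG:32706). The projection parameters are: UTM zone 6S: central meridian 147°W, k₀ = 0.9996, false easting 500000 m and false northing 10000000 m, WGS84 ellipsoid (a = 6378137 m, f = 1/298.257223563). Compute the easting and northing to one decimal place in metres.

Zone 6 central meridian λ₀ = 6×6 − 183 = -147°; Δλ = +0.9062°.
Transverse Mercator on WGS84 with k₀ = 0.9996 gives E = 592791.289 m, N = 7443251.232 m.

E 592791.3 m, N 7443251.2 m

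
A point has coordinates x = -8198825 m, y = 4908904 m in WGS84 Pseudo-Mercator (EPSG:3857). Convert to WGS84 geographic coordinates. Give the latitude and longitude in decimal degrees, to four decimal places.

lat 40.2950°, lon -73.6513°

R = 6378137 m. λ = x/R = -73.65129809°.
φ = 2·arctan(exp(y/R)) − 90° = 2·arctan(2.15900) − 90° = 40.29500044°.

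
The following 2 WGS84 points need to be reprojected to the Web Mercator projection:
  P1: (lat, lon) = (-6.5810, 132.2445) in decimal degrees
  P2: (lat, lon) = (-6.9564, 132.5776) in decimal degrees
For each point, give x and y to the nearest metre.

Web Mercator: x = R·λ, y = R·ln tan(π/4+φ/2), R = 6378137 m.
P1 (-6.5810°, 132.2445°) → (14721390.400, -734209.735) m.
P2 (-6.9564°, 132.5776°) → (14758470.923, -776292.463) m.

P1: x 14721390 m, y -734210 m; P2: x 14758471 m, y -776292 m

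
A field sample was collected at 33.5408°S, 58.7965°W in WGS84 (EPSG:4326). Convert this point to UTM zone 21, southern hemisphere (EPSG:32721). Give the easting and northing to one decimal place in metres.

Zone 21 central meridian λ₀ = 6×21 − 183 = -57°; Δλ = -1.7965°.
Transverse Mercator on WGS84 with k₀ = 0.9996 gives E = 333199.020 m, N = 6287312.1502 m.

E 333199.0 m, N 6287312.2 m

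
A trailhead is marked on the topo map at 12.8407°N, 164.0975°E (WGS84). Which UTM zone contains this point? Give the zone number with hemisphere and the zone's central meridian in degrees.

Zone 58N, central meridian 165°

UTM zone = ⌊(λ + 180)/6⌋ + 1; 164.0975° ∈ [162°, 168°) → zone 58.
Hemisphere: N (φ ≥ 0).
Central meridian λ₀ = 6×58 − 183 = 165°.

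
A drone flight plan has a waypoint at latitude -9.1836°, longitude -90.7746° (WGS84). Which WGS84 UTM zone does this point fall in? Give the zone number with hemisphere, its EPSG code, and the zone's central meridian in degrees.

Zone 15S (EPSG:32715), central meridian -93°

UTM zone = ⌊(λ + 180)/6⌋ + 1; -90.7746° ∈ [-96°, -90°) → zone 15.
Hemisphere: S (φ < 0).
Central meridian λ₀ = 6×15 − 183 = -93°.
EPSG code: 32715.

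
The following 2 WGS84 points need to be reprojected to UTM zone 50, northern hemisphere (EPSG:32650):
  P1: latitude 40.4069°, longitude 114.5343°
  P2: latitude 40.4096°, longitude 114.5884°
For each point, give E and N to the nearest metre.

UTM zone 50N: λ₀ = 117°, k₀ = 0.9996.
P1 (40.4069°, 114.5343°) → (290772.743, 4475839.962) m.
P2 (40.4096°, 114.5884°) → (295372.030, 4476012.956) m.

P1: E 290773 m, N 4475840 m; P2: E 295372 m, N 4476013 m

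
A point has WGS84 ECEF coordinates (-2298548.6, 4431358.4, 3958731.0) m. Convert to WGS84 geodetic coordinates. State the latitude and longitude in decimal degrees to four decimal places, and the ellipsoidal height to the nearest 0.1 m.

λ = atan2(Y, X) = 117.41580022°; p = √(X²+Y²) = 4992019.9 m.
Bowring's method on WGS84 (a = 6378137 m, b = 6356752.314 m) gives φ = 38.60230047°, h = 1315.212 m.

lat 38.6023°, lon 117.4158°, h 1315.2 m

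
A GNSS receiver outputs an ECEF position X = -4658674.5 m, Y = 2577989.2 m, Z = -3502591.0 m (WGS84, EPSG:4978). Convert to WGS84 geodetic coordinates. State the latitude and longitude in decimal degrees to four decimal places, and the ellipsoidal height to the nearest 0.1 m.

λ = atan2(Y, X) = 151.04099992°; p = √(X²+Y²) = 5324403.9 m.
Bowring's method on WGS84 (a = 6378137 m, b = 6356752.314 m) gives φ = -33.51529960°, h = 1524.540 m.

lat -33.5153°, lon 151.0410°, h 1524.5 m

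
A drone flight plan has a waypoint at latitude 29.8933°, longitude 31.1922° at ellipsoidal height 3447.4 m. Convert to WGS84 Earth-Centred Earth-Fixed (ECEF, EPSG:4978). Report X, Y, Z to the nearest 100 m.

X 4736700 m, Y 2867700 m, Z 3161800 m

WGS84: a = 6378137 m, e² = 0.006694380; N(φ) = a/√(1−e²sin²φ) = 6383446.438 m.
X = (N+h)·cosφ·cosλ = 4736670.462 m; Y = (N+h)·cosφ·sinλ = 2867748.332 m; Z = (N(1−e²)+h)·sinφ = 3161843.145 m.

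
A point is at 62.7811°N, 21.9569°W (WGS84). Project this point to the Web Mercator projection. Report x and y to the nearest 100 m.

Web Mercator is spherical with R = a = 6378137 m.
x = R·λ = 6378137 × -0.383220199 = -2444230.927 m.
y = R·ln tan(π/4 + φ/2) = 6378137 × 1.418404189 = 9046776.238 m.

x -2444200 m, y 9046800 m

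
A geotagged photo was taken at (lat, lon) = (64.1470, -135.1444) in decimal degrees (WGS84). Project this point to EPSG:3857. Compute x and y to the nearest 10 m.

x -15044210 m, y 9387190 m

Web Mercator is spherical with R = a = 6378137 m.
x = R·λ = 6378137 × -2.358714746 = -15044205.792 m.
y = R·ln tan(π/4 + φ/2) = 6378137 × 1.471776439 = 9387191.762 m.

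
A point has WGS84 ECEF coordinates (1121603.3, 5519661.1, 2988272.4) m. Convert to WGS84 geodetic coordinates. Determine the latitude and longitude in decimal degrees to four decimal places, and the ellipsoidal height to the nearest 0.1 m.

λ = atan2(Y, X) = 78.51380041°; p = √(X²+Y²) = 5632464.2 m.
Bowring's method on WGS84 (a = 6378137 m, b = 6356752.314 m) gives φ = 28.10750050°, h = 2660.871 m.

lat 28.1075°, lon 78.5138°, h 2660.9 m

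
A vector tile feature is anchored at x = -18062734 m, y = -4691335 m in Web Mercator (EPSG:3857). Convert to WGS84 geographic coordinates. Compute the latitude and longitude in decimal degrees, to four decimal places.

R = 6378137 m. λ = x/R = -162.26030025°.
φ = 2·arctan(exp(y/R)) − 90° = 2·arctan(0.47925) − 90° = -38.78789689°.

lat -38.7879°, lon -162.2603°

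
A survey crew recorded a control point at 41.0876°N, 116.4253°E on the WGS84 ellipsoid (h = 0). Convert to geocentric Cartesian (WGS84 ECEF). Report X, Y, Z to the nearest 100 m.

X -2142500 m, Y 4311200 m, Z 4169800 m

WGS84: a = 6378137 m, e² = 0.006694380; N(φ) = a/√(1−e²sin²φ) = 6387378.201 m.
X = (N+h)·cosφ·cosλ = -2142467.910 m; Y = (N+h)·cosφ·sinλ = 4311192.620 m; Z = (N(1−e²)+h)·sinφ = 4169760.433 m.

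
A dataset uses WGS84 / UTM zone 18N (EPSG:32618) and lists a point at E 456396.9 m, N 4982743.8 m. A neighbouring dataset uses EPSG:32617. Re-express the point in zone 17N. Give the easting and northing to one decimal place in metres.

UTM 18N → geographic: φ = 44.99680037°, λ = -75.55320064°.
UTM 17N (λ₀ = -81°) forward: E = 929315.271 m, N = 4997045.511 m.

E 929315.3 m, N 4997045.5 m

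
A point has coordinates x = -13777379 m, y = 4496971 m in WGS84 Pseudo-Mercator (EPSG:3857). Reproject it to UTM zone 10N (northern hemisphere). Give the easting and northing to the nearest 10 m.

Web Mercator inverse (R = 6378137 m) → φ = 37.41399836°, λ = -123.76430131°.
UTM 10N forward: E = 432365.416 m, N = 4141074.251 m.

E 432370 m, N 4141070 m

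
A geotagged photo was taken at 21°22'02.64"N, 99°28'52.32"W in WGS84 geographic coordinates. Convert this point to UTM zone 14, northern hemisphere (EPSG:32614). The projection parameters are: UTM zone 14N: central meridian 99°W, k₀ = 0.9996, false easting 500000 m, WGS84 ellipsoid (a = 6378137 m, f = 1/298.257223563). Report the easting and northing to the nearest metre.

Zone 14 central meridian λ₀ = 6×14 − 183 = -99°; Δλ = -0.4812°.
Transverse Mercator on WGS84 with k₀ = 0.9996 gives E = 450112.426 m, N = 2362886.013 m.

E 450112 m, N 2362886 m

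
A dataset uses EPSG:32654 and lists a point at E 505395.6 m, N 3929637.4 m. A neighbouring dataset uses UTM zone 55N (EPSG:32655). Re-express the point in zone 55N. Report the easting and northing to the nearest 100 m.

UTM 54N → geographic: φ = 35.51029991°, λ = 141.05950054°.
UTM 55N (λ₀ = 147°) forward: E = -39009.360 m, N = 3945900.396 m.

E -39000 m, N 3945900 m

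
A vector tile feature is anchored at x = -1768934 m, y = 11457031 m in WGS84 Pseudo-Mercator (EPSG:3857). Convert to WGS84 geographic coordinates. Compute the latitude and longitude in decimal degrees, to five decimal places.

lat 71.15950°, lon -15.89060°

R = 6378137 m. λ = x/R = -15.89060449°.
φ = 2·arctan(exp(y/R)) − 90° = 2·arctan(6.02729) − 90° = 71.15950080°.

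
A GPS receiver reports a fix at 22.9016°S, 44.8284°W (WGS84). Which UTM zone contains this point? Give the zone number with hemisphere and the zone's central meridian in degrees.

UTM zone = ⌊(λ + 180)/6⌋ + 1; -44.8284° ∈ [-48°, -42°) → zone 23.
Hemisphere: S (φ < 0).
Central meridian λ₀ = 6×23 − 183 = -45°.

Zone 23S, central meridian -45°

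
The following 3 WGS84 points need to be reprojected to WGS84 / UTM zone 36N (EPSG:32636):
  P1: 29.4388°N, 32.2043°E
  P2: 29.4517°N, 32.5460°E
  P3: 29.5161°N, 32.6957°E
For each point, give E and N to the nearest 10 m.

UTM zone 36N: λ₀ = 33°, k₀ = 0.9996.
P1 (29.4388°, 32.2043°) → (422827.169, 3256865.877) m.
P2 (29.4517°, 32.5460°) → (455973.810, 3258117.559) m.
P3 (29.5161°, 32.6957°) → (470509.557, 3265205.860) m.

P1: E 422830 m, N 3256870 m; P2: E 455970 m, N 3258120 m; P3: E 470510 m, N 3265210 m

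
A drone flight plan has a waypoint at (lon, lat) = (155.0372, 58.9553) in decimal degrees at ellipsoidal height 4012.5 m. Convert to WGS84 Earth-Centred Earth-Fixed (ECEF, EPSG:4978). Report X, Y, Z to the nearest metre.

WGS84: a = 6378137 m, e² = 0.006694380; N(φ) = a/√(1−e²sin²φ) = 6393866.035 m.
X = (N+h)·cosφ·cosλ = -2991202.435 m; Y = (N+h)·cosφ·sinλ = 1392456.952 m; Z = (N(1−e²)+h)·sinφ = 5444807.758 m.

X -2991202 m, Y 1392457 m, Z 5444808 m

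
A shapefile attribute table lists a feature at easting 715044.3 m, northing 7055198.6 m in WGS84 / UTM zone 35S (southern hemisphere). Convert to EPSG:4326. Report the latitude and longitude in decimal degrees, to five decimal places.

Zone 35S: λ₀ = 27°, k₀ = 0.9996, false easting 500000 m, false northing 10000000 m.
Meridian distance M = (N − FN)/k₀ = -2945979.8 m.
Inverse transverse Mercator on WGS84 gives φ = -26.60769998°, λ = 29.15970011°.

lat -26.60770°, lon 29.15970°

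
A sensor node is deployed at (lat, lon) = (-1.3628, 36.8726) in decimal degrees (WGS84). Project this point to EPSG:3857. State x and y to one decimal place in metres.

Web Mercator is spherical with R = a = 6378137 m.
x = R·λ = 6378137 × 0.643548274 = 4104639.056 m.
y = R·ln tan(π/4 + φ/2) = 6378137 × -0.023787590 = -151720.509 m.

x 4104639.1 m, y -151720.5 m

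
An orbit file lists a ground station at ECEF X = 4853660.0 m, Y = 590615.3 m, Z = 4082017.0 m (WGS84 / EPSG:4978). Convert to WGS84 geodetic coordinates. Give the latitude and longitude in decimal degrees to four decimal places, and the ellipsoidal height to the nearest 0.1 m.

λ = atan2(Y, X) = 6.93790030°; p = √(X²+Y²) = 4889462.3 m.
Bowring's method on WGS84 (a = 6378137 m, b = 6356752.314 m) gives φ = 40.04659958°, h = 107.431 m.

lat 40.0466°, lon 6.9379°, h 107.4 m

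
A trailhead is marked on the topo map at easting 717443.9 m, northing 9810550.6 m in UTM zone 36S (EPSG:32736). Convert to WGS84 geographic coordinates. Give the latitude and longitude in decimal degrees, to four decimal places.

Zone 36S: λ₀ = 33°, k₀ = 0.9996, false easting 500000 m, false northing 10000000 m.
Meridian distance M = (N − FN)/k₀ = -189525.2 m.
Inverse transverse Mercator on WGS84 gives φ = -1.71299964°, λ = 34.95460016°.

lat -1.7130°, lon 34.9546°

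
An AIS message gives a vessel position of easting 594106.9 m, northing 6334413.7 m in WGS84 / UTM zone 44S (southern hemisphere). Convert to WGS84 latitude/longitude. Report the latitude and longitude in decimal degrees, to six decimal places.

lat -33.124900°, lon 82.008800°

Zone 44S: λ₀ = 81°, k₀ = 0.9996, false easting 500000 m, false northing 10000000 m.
Meridian distance M = (N − FN)/k₀ = -3667053.1 m.
Inverse transverse Mercator on WGS84 gives φ = -33.12490032°, λ = 82.00880039°.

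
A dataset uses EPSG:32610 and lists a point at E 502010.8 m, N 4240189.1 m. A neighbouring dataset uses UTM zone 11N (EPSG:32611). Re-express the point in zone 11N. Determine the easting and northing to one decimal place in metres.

E -22769.9 m, N 4257126.7 m

UTM 10N → geographic: φ = 38.30979971°, λ = -122.97700016°.
UTM 11N (λ₀ = -117°) forward: E = -22769.944 m, N = 4257126.733 m.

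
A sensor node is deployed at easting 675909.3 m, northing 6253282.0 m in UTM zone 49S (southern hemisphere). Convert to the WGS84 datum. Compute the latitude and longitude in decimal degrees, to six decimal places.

Zone 49S: λ₀ = 111°, k₀ = 0.9996, false easting 500000 m, false northing 10000000 m.
Meridian distance M = (N − FN)/k₀ = -3748217.3 m.
Inverse transverse Mercator on WGS84 gives φ = -33.84609978°, λ = 112.90130000°.

lat -33.846100°, lon 112.901300°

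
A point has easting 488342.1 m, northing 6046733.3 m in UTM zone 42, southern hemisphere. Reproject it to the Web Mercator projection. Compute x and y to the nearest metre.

x 7666696 m, y -4262614 m

Unproject from UTM 42S (λ₀ = 69°) → φ = -35.72329960°, λ = 68.87110001°.
Web Mercator (R = 6378137 m): x = 7666695.784 m, y = -4262614.316 m.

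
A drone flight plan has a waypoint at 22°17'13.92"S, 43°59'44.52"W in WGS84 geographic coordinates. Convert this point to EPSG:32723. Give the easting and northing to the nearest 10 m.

Zone 23 central meridian λ₀ = 6×23 − 183 = -45°; Δλ = +1.0043°.
Transverse Mercator on WGS84 with k₀ = 0.9996 gives E = 603458.462 m, N = 7535039.570 m.

E 603460 m, N 7535040 m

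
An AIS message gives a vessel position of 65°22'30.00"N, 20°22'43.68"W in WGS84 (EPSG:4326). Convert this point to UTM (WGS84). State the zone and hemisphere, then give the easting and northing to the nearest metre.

Longitude -20.3788° lies in the 6° band [-24°, -18°), giving zone 27; latitude is north of the equator, so 27N.
Zone 27 central meridian λ₀ = 6×27 − 183 = -21°; Δλ = +0.6212°.
Transverse Mercator on WGS84 with k₀ = 0.9996 gives E = 528882.049 m, N = 7250390.973 m.

Zone 27N: E 528882 m, N 7250391 m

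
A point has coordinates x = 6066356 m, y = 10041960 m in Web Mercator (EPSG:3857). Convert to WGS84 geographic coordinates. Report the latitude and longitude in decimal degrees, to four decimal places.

lat 66.5962°, lon 54.4950°

R = 6378137 m. λ = x/R = 54.49500314°.
φ = 2·arctan(exp(y/R)) − 90° = 2·arctan(4.82801) − 90° = 66.59620154°.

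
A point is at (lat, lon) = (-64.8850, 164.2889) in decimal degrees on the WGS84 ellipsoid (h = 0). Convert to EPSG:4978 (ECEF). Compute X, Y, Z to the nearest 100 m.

X -2613200 m, Y 735100 m, Z -5752300 m

WGS84: a = 6378137 m, e² = 0.006694380; N(φ) = a/√(1−e²sin²φ) = 6395712.300 m.
X = (N+h)·cosφ·cosλ = -2613155.292 m; Y = (N+h)·cosφ·sinλ = 735071.105 m; Z = (N(1−e²)+h)·sinφ = -5752279.562 m.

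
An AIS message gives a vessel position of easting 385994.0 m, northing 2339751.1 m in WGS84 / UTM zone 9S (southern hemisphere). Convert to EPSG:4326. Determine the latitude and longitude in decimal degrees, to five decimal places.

lat -69.02900°, lon -131.85520°

Zone 9S: λ₀ = -129°, k₀ = 0.9996, false easting 500000 m, false northing 10000000 m.
Meridian distance M = (N − FN)/k₀ = -7663314.2 m.
Inverse transverse Mercator on WGS84 gives φ = -69.02899981°, λ = -131.85520111°.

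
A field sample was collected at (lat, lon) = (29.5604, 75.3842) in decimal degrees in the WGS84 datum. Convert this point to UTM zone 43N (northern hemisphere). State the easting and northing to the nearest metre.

Zone 43 central meridian λ₀ = 6×43 − 183 = 75°; Δλ = +0.3842°.
Transverse Mercator on WGS84 with k₀ = 0.9996 gives E = 537217.571 m, N = 3270137.295 m.

E 537218 m, N 3270137 m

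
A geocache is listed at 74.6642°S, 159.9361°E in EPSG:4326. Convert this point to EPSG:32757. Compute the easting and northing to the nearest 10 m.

E 527630 m, N 1713640 m

Zone 57 central meridian λ₀ = 6×57 − 183 = 159°; Δλ = +0.9361°.
Transverse Mercator on WGS84 with k₀ = 0.9996 gives E = 527634.082 m, N = 1713641.380 m.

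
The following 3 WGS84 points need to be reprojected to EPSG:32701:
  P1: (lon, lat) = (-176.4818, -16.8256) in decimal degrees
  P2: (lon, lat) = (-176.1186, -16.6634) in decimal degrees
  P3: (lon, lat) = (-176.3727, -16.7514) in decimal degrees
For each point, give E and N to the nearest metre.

P1: E 555210 m, N 8139666 m; P2: E 593988 m, N 8157473 m; P3: E 566860 m, N 8147841 m

UTM zone 1S: λ₀ = -177°, k₀ = 0.9996.
P1 (-16.8256°, -176.4818°) → (555210.278, 8139665.527) m.
P2 (-16.6634°, -176.1186°) → (593988.050, 8157473.415) m.
P3 (-16.7514°, -176.3727°) → (566860.370, 8147840.509) m.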